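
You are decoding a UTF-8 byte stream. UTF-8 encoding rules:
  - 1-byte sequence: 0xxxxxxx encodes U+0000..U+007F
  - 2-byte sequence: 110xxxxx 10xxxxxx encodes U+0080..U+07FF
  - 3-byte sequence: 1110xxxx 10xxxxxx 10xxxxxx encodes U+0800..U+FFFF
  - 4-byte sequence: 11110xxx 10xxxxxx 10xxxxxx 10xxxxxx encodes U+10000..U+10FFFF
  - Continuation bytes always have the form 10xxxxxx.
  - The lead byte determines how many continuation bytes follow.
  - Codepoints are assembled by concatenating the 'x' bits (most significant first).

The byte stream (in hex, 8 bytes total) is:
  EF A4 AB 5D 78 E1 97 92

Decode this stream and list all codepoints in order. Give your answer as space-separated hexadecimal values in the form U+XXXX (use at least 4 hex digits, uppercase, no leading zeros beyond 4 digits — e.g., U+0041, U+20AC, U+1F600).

Answer: U+F92B U+005D U+0078 U+15D2

Derivation:
Byte[0]=EF: 3-byte lead, need 2 cont bytes. acc=0xF
Byte[1]=A4: continuation. acc=(acc<<6)|0x24=0x3E4
Byte[2]=AB: continuation. acc=(acc<<6)|0x2B=0xF92B
Completed: cp=U+F92B (starts at byte 0)
Byte[3]=5D: 1-byte ASCII. cp=U+005D
Byte[4]=78: 1-byte ASCII. cp=U+0078
Byte[5]=E1: 3-byte lead, need 2 cont bytes. acc=0x1
Byte[6]=97: continuation. acc=(acc<<6)|0x17=0x57
Byte[7]=92: continuation. acc=(acc<<6)|0x12=0x15D2
Completed: cp=U+15D2 (starts at byte 5)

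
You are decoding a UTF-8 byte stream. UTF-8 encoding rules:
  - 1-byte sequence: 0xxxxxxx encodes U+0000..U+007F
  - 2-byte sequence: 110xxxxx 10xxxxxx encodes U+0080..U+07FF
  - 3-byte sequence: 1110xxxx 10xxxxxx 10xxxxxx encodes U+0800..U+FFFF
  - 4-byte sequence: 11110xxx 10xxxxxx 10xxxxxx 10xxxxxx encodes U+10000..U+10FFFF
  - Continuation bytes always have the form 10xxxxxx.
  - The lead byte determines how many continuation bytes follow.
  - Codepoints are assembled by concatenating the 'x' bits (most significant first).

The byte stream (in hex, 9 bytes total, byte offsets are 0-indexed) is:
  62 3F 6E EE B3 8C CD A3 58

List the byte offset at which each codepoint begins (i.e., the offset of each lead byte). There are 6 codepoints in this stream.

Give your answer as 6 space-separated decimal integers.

Byte[0]=62: 1-byte ASCII. cp=U+0062
Byte[1]=3F: 1-byte ASCII. cp=U+003F
Byte[2]=6E: 1-byte ASCII. cp=U+006E
Byte[3]=EE: 3-byte lead, need 2 cont bytes. acc=0xE
Byte[4]=B3: continuation. acc=(acc<<6)|0x33=0x3B3
Byte[5]=8C: continuation. acc=(acc<<6)|0x0C=0xECCC
Completed: cp=U+ECCC (starts at byte 3)
Byte[6]=CD: 2-byte lead, need 1 cont bytes. acc=0xD
Byte[7]=A3: continuation. acc=(acc<<6)|0x23=0x363
Completed: cp=U+0363 (starts at byte 6)
Byte[8]=58: 1-byte ASCII. cp=U+0058

Answer: 0 1 2 3 6 8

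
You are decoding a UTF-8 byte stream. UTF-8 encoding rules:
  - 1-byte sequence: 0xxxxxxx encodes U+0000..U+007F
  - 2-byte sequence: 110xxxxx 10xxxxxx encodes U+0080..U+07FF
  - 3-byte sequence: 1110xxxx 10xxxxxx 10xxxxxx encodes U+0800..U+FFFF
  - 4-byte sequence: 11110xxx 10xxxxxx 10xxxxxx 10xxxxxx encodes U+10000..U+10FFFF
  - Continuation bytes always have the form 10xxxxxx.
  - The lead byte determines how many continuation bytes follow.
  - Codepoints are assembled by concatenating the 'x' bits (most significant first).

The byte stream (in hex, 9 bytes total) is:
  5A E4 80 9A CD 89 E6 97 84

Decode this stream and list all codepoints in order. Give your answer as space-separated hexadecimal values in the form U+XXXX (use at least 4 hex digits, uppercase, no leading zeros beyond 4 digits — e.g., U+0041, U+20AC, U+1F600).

Answer: U+005A U+401A U+0349 U+65C4

Derivation:
Byte[0]=5A: 1-byte ASCII. cp=U+005A
Byte[1]=E4: 3-byte lead, need 2 cont bytes. acc=0x4
Byte[2]=80: continuation. acc=(acc<<6)|0x00=0x100
Byte[3]=9A: continuation. acc=(acc<<6)|0x1A=0x401A
Completed: cp=U+401A (starts at byte 1)
Byte[4]=CD: 2-byte lead, need 1 cont bytes. acc=0xD
Byte[5]=89: continuation. acc=(acc<<6)|0x09=0x349
Completed: cp=U+0349 (starts at byte 4)
Byte[6]=E6: 3-byte lead, need 2 cont bytes. acc=0x6
Byte[7]=97: continuation. acc=(acc<<6)|0x17=0x197
Byte[8]=84: continuation. acc=(acc<<6)|0x04=0x65C4
Completed: cp=U+65C4 (starts at byte 6)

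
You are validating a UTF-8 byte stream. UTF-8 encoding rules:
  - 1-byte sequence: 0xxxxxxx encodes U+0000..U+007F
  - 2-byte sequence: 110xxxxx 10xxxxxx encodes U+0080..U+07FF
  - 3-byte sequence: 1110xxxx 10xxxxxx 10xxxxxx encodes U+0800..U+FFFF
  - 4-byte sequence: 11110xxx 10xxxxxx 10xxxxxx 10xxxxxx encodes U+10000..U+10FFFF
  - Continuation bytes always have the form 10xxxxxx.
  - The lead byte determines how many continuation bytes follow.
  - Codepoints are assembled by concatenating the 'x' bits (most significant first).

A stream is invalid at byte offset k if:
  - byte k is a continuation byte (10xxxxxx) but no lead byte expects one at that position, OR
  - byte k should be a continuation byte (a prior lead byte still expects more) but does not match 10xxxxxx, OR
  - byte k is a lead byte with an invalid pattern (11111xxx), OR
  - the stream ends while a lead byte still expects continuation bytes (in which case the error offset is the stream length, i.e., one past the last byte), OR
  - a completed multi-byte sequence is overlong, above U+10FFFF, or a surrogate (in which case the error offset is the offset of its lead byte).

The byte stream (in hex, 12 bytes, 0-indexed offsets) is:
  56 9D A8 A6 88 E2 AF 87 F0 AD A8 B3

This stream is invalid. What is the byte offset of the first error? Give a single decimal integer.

Answer: 1

Derivation:
Byte[0]=56: 1-byte ASCII. cp=U+0056
Byte[1]=9D: INVALID lead byte (not 0xxx/110x/1110/11110)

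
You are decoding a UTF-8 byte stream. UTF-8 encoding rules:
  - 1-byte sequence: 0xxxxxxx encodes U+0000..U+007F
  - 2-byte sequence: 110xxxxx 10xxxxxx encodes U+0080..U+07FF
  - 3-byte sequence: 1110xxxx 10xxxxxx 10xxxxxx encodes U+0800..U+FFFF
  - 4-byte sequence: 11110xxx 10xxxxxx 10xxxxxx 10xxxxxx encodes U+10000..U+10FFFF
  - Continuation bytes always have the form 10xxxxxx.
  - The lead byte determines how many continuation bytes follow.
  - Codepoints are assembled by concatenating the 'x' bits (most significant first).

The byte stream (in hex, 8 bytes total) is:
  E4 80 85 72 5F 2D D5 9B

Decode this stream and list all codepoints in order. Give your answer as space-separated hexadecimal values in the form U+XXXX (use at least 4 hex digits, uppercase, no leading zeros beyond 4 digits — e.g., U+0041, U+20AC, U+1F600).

Answer: U+4005 U+0072 U+005F U+002D U+055B

Derivation:
Byte[0]=E4: 3-byte lead, need 2 cont bytes. acc=0x4
Byte[1]=80: continuation. acc=(acc<<6)|0x00=0x100
Byte[2]=85: continuation. acc=(acc<<6)|0x05=0x4005
Completed: cp=U+4005 (starts at byte 0)
Byte[3]=72: 1-byte ASCII. cp=U+0072
Byte[4]=5F: 1-byte ASCII. cp=U+005F
Byte[5]=2D: 1-byte ASCII. cp=U+002D
Byte[6]=D5: 2-byte lead, need 1 cont bytes. acc=0x15
Byte[7]=9B: continuation. acc=(acc<<6)|0x1B=0x55B
Completed: cp=U+055B (starts at byte 6)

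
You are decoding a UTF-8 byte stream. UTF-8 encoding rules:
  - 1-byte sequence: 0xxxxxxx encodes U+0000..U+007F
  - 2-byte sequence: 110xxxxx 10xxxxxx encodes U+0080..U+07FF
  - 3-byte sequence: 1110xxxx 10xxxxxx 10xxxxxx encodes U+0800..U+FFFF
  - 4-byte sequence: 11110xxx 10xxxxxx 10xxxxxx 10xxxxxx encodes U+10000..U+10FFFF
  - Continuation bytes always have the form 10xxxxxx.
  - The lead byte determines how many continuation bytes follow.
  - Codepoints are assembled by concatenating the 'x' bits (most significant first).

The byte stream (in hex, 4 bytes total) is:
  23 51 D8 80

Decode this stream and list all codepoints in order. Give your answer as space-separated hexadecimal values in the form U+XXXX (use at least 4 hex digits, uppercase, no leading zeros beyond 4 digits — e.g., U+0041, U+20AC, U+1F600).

Answer: U+0023 U+0051 U+0600

Derivation:
Byte[0]=23: 1-byte ASCII. cp=U+0023
Byte[1]=51: 1-byte ASCII. cp=U+0051
Byte[2]=D8: 2-byte lead, need 1 cont bytes. acc=0x18
Byte[3]=80: continuation. acc=(acc<<6)|0x00=0x600
Completed: cp=U+0600 (starts at byte 2)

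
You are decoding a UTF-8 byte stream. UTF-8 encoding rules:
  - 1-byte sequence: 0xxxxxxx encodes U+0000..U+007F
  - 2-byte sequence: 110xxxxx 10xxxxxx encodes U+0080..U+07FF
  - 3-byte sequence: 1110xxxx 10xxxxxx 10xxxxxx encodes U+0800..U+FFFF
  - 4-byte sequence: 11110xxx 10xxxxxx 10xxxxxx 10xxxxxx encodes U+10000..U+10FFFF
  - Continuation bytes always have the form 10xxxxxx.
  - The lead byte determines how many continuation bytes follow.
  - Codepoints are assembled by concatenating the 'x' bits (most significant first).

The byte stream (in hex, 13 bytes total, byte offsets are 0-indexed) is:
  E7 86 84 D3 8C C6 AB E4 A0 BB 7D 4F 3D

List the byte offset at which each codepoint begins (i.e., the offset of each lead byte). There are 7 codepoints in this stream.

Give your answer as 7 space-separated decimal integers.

Answer: 0 3 5 7 10 11 12

Derivation:
Byte[0]=E7: 3-byte lead, need 2 cont bytes. acc=0x7
Byte[1]=86: continuation. acc=(acc<<6)|0x06=0x1C6
Byte[2]=84: continuation. acc=(acc<<6)|0x04=0x7184
Completed: cp=U+7184 (starts at byte 0)
Byte[3]=D3: 2-byte lead, need 1 cont bytes. acc=0x13
Byte[4]=8C: continuation. acc=(acc<<6)|0x0C=0x4CC
Completed: cp=U+04CC (starts at byte 3)
Byte[5]=C6: 2-byte lead, need 1 cont bytes. acc=0x6
Byte[6]=AB: continuation. acc=(acc<<6)|0x2B=0x1AB
Completed: cp=U+01AB (starts at byte 5)
Byte[7]=E4: 3-byte lead, need 2 cont bytes. acc=0x4
Byte[8]=A0: continuation. acc=(acc<<6)|0x20=0x120
Byte[9]=BB: continuation. acc=(acc<<6)|0x3B=0x483B
Completed: cp=U+483B (starts at byte 7)
Byte[10]=7D: 1-byte ASCII. cp=U+007D
Byte[11]=4F: 1-byte ASCII. cp=U+004F
Byte[12]=3D: 1-byte ASCII. cp=U+003D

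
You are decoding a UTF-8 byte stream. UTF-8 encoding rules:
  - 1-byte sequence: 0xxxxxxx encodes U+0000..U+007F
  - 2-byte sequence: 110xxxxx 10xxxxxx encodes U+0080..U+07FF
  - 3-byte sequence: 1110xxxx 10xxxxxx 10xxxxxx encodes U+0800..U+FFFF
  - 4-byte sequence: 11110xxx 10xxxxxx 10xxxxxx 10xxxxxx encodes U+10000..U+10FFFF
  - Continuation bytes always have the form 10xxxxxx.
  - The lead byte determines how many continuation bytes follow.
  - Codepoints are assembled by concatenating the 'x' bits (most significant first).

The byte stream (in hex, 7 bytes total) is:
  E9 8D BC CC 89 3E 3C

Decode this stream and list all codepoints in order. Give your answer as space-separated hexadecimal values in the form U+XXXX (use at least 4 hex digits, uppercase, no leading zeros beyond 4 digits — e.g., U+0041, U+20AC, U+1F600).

Byte[0]=E9: 3-byte lead, need 2 cont bytes. acc=0x9
Byte[1]=8D: continuation. acc=(acc<<6)|0x0D=0x24D
Byte[2]=BC: continuation. acc=(acc<<6)|0x3C=0x937C
Completed: cp=U+937C (starts at byte 0)
Byte[3]=CC: 2-byte lead, need 1 cont bytes. acc=0xC
Byte[4]=89: continuation. acc=(acc<<6)|0x09=0x309
Completed: cp=U+0309 (starts at byte 3)
Byte[5]=3E: 1-byte ASCII. cp=U+003E
Byte[6]=3C: 1-byte ASCII. cp=U+003C

Answer: U+937C U+0309 U+003E U+003C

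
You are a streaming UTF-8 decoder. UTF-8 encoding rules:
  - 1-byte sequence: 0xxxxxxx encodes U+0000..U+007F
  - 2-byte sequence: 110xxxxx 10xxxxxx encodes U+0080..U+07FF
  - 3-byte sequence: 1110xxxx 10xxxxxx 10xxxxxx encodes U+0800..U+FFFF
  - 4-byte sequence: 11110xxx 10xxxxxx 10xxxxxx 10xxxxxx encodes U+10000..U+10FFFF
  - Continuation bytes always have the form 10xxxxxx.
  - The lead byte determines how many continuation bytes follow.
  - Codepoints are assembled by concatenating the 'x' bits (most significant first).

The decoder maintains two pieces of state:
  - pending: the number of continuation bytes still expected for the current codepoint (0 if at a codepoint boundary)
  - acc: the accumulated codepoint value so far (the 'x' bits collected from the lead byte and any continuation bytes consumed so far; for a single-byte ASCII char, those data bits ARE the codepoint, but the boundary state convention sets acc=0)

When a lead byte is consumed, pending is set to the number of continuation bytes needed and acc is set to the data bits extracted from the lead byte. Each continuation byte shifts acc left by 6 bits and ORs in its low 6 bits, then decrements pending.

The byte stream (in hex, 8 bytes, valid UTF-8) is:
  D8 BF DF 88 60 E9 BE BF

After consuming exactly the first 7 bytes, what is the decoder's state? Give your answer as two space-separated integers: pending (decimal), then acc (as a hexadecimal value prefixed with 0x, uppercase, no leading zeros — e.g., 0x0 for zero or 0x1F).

Answer: 1 0x27E

Derivation:
Byte[0]=D8: 2-byte lead. pending=1, acc=0x18
Byte[1]=BF: continuation. acc=(acc<<6)|0x3F=0x63F, pending=0
Byte[2]=DF: 2-byte lead. pending=1, acc=0x1F
Byte[3]=88: continuation. acc=(acc<<6)|0x08=0x7C8, pending=0
Byte[4]=60: 1-byte. pending=0, acc=0x0
Byte[5]=E9: 3-byte lead. pending=2, acc=0x9
Byte[6]=BE: continuation. acc=(acc<<6)|0x3E=0x27E, pending=1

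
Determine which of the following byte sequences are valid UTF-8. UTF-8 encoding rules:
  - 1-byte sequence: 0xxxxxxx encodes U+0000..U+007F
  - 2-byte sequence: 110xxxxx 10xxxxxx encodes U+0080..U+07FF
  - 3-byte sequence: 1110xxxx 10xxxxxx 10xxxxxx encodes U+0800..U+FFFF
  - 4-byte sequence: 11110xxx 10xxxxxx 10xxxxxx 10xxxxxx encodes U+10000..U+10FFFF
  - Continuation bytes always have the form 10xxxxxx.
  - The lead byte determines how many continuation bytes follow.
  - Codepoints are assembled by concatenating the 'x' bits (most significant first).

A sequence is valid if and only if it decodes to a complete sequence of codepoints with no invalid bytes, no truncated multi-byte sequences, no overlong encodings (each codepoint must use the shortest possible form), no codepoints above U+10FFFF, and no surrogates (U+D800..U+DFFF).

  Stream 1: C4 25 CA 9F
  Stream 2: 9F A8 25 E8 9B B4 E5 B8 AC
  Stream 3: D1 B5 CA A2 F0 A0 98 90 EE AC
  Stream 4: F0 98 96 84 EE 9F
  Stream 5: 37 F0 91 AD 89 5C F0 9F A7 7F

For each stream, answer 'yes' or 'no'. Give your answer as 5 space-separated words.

Stream 1: error at byte offset 1. INVALID
Stream 2: error at byte offset 0. INVALID
Stream 3: error at byte offset 10. INVALID
Stream 4: error at byte offset 6. INVALID
Stream 5: error at byte offset 9. INVALID

Answer: no no no no no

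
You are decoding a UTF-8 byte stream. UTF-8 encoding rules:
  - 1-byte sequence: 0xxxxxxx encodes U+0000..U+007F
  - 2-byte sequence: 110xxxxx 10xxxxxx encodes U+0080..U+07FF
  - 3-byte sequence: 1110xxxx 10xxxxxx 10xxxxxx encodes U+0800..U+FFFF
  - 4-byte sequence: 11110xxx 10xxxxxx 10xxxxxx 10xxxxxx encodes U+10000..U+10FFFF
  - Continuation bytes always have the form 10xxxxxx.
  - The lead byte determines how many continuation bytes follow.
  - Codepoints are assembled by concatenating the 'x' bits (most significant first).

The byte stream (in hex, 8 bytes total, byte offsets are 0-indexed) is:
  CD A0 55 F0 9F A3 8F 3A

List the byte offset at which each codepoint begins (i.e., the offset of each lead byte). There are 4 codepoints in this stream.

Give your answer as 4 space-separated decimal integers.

Answer: 0 2 3 7

Derivation:
Byte[0]=CD: 2-byte lead, need 1 cont bytes. acc=0xD
Byte[1]=A0: continuation. acc=(acc<<6)|0x20=0x360
Completed: cp=U+0360 (starts at byte 0)
Byte[2]=55: 1-byte ASCII. cp=U+0055
Byte[3]=F0: 4-byte lead, need 3 cont bytes. acc=0x0
Byte[4]=9F: continuation. acc=(acc<<6)|0x1F=0x1F
Byte[5]=A3: continuation. acc=(acc<<6)|0x23=0x7E3
Byte[6]=8F: continuation. acc=(acc<<6)|0x0F=0x1F8CF
Completed: cp=U+1F8CF (starts at byte 3)
Byte[7]=3A: 1-byte ASCII. cp=U+003A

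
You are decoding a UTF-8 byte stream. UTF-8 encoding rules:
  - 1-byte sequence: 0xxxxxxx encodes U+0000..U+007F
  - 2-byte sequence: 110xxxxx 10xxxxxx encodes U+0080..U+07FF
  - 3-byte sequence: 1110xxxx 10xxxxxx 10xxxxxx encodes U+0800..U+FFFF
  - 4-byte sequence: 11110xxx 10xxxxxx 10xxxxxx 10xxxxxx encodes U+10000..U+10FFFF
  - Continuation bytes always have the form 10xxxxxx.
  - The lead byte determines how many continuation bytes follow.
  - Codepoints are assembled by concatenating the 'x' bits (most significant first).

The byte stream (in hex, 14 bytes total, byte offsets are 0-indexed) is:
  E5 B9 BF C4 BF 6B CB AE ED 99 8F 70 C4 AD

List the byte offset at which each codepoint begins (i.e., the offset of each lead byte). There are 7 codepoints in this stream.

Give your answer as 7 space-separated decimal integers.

Answer: 0 3 5 6 8 11 12

Derivation:
Byte[0]=E5: 3-byte lead, need 2 cont bytes. acc=0x5
Byte[1]=B9: continuation. acc=(acc<<6)|0x39=0x179
Byte[2]=BF: continuation. acc=(acc<<6)|0x3F=0x5E7F
Completed: cp=U+5E7F (starts at byte 0)
Byte[3]=C4: 2-byte lead, need 1 cont bytes. acc=0x4
Byte[4]=BF: continuation. acc=(acc<<6)|0x3F=0x13F
Completed: cp=U+013F (starts at byte 3)
Byte[5]=6B: 1-byte ASCII. cp=U+006B
Byte[6]=CB: 2-byte lead, need 1 cont bytes. acc=0xB
Byte[7]=AE: continuation. acc=(acc<<6)|0x2E=0x2EE
Completed: cp=U+02EE (starts at byte 6)
Byte[8]=ED: 3-byte lead, need 2 cont bytes. acc=0xD
Byte[9]=99: continuation. acc=(acc<<6)|0x19=0x359
Byte[10]=8F: continuation. acc=(acc<<6)|0x0F=0xD64F
Completed: cp=U+D64F (starts at byte 8)
Byte[11]=70: 1-byte ASCII. cp=U+0070
Byte[12]=C4: 2-byte lead, need 1 cont bytes. acc=0x4
Byte[13]=AD: continuation. acc=(acc<<6)|0x2D=0x12D
Completed: cp=U+012D (starts at byte 12)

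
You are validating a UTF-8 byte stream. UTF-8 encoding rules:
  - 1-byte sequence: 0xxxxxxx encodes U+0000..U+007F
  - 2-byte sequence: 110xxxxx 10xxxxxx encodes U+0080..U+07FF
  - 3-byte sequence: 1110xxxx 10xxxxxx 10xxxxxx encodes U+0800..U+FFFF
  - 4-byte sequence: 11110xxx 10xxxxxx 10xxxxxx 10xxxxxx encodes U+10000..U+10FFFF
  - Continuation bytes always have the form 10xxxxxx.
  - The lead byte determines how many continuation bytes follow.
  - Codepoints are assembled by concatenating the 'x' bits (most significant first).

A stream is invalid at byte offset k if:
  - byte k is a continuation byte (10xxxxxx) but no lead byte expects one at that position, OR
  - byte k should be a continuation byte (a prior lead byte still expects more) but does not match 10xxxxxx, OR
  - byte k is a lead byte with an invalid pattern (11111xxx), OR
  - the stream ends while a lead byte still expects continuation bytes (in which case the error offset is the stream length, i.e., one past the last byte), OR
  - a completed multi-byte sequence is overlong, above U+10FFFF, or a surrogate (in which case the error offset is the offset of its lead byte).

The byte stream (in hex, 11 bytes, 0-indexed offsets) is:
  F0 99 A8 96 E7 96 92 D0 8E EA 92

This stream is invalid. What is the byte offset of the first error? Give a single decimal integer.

Answer: 11

Derivation:
Byte[0]=F0: 4-byte lead, need 3 cont bytes. acc=0x0
Byte[1]=99: continuation. acc=(acc<<6)|0x19=0x19
Byte[2]=A8: continuation. acc=(acc<<6)|0x28=0x668
Byte[3]=96: continuation. acc=(acc<<6)|0x16=0x19A16
Completed: cp=U+19A16 (starts at byte 0)
Byte[4]=E7: 3-byte lead, need 2 cont bytes. acc=0x7
Byte[5]=96: continuation. acc=(acc<<6)|0x16=0x1D6
Byte[6]=92: continuation. acc=(acc<<6)|0x12=0x7592
Completed: cp=U+7592 (starts at byte 4)
Byte[7]=D0: 2-byte lead, need 1 cont bytes. acc=0x10
Byte[8]=8E: continuation. acc=(acc<<6)|0x0E=0x40E
Completed: cp=U+040E (starts at byte 7)
Byte[9]=EA: 3-byte lead, need 2 cont bytes. acc=0xA
Byte[10]=92: continuation. acc=(acc<<6)|0x12=0x292
Byte[11]: stream ended, expected continuation. INVALID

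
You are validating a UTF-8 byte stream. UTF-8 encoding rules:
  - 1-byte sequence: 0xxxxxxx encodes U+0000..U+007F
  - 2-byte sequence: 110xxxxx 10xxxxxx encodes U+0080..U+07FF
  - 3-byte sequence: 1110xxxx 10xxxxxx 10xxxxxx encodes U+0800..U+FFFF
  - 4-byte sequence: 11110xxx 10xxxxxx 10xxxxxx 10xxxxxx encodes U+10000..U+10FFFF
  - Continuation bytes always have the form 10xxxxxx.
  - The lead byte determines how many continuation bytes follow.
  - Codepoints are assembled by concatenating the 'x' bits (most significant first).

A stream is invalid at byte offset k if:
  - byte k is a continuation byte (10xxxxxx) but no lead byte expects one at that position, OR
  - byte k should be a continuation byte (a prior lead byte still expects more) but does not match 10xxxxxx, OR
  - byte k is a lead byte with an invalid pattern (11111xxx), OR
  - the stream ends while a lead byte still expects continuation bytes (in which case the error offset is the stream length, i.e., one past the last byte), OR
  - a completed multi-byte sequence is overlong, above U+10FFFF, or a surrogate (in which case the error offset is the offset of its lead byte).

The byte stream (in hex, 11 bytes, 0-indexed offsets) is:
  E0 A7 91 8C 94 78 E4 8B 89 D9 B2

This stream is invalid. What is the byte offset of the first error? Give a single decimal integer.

Byte[0]=E0: 3-byte lead, need 2 cont bytes. acc=0x0
Byte[1]=A7: continuation. acc=(acc<<6)|0x27=0x27
Byte[2]=91: continuation. acc=(acc<<6)|0x11=0x9D1
Completed: cp=U+09D1 (starts at byte 0)
Byte[3]=8C: INVALID lead byte (not 0xxx/110x/1110/11110)

Answer: 3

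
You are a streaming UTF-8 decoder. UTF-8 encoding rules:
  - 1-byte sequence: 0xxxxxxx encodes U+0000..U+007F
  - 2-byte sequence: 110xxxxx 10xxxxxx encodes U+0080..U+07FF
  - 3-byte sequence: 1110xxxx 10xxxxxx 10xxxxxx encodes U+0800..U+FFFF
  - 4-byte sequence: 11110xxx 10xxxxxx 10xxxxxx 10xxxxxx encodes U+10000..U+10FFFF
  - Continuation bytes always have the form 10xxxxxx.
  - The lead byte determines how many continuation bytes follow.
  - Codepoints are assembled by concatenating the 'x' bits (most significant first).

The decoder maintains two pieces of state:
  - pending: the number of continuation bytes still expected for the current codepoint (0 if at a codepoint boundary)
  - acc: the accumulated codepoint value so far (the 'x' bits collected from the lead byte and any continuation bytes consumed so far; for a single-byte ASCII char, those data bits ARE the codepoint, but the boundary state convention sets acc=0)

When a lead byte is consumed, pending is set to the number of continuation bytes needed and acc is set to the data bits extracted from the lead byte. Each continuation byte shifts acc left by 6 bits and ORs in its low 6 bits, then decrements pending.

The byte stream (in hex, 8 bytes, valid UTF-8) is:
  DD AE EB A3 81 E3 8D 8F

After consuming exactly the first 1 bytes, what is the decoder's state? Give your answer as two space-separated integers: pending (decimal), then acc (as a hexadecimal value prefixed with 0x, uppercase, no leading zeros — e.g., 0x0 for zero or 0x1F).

Byte[0]=DD: 2-byte lead. pending=1, acc=0x1D

Answer: 1 0x1D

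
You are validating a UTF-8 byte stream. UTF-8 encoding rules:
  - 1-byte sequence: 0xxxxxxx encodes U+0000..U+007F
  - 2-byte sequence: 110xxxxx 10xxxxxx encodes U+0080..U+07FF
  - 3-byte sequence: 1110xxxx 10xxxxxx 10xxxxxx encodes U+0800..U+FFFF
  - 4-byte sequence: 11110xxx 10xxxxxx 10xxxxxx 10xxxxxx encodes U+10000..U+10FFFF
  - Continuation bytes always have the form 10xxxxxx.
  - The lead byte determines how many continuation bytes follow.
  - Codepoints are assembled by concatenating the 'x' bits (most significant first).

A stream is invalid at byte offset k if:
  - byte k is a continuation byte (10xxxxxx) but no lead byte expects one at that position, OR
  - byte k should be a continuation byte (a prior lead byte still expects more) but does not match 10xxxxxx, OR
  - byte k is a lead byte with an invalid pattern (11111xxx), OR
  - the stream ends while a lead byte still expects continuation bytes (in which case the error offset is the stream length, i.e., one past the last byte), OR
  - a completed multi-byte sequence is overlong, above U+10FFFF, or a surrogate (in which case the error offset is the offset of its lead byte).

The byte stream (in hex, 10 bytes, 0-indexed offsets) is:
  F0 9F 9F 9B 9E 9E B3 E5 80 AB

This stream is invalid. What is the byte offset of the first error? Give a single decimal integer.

Answer: 4

Derivation:
Byte[0]=F0: 4-byte lead, need 3 cont bytes. acc=0x0
Byte[1]=9F: continuation. acc=(acc<<6)|0x1F=0x1F
Byte[2]=9F: continuation. acc=(acc<<6)|0x1F=0x7DF
Byte[3]=9B: continuation. acc=(acc<<6)|0x1B=0x1F7DB
Completed: cp=U+1F7DB (starts at byte 0)
Byte[4]=9E: INVALID lead byte (not 0xxx/110x/1110/11110)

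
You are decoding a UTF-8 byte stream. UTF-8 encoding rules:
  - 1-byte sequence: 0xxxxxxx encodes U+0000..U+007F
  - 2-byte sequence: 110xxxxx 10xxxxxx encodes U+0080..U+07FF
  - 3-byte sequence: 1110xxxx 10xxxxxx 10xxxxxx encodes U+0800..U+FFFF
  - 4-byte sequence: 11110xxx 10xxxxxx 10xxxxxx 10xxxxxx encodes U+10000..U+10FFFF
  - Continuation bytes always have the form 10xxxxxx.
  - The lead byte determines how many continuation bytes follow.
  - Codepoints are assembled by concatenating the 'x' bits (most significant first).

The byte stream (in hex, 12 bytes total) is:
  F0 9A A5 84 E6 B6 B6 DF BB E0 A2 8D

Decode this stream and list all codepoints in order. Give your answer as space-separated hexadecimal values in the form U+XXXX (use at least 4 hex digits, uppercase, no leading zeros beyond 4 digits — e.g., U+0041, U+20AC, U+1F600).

Answer: U+1A944 U+6DB6 U+07FB U+088D

Derivation:
Byte[0]=F0: 4-byte lead, need 3 cont bytes. acc=0x0
Byte[1]=9A: continuation. acc=(acc<<6)|0x1A=0x1A
Byte[2]=A5: continuation. acc=(acc<<6)|0x25=0x6A5
Byte[3]=84: continuation. acc=(acc<<6)|0x04=0x1A944
Completed: cp=U+1A944 (starts at byte 0)
Byte[4]=E6: 3-byte lead, need 2 cont bytes. acc=0x6
Byte[5]=B6: continuation. acc=(acc<<6)|0x36=0x1B6
Byte[6]=B6: continuation. acc=(acc<<6)|0x36=0x6DB6
Completed: cp=U+6DB6 (starts at byte 4)
Byte[7]=DF: 2-byte lead, need 1 cont bytes. acc=0x1F
Byte[8]=BB: continuation. acc=(acc<<6)|0x3B=0x7FB
Completed: cp=U+07FB (starts at byte 7)
Byte[9]=E0: 3-byte lead, need 2 cont bytes. acc=0x0
Byte[10]=A2: continuation. acc=(acc<<6)|0x22=0x22
Byte[11]=8D: continuation. acc=(acc<<6)|0x0D=0x88D
Completed: cp=U+088D (starts at byte 9)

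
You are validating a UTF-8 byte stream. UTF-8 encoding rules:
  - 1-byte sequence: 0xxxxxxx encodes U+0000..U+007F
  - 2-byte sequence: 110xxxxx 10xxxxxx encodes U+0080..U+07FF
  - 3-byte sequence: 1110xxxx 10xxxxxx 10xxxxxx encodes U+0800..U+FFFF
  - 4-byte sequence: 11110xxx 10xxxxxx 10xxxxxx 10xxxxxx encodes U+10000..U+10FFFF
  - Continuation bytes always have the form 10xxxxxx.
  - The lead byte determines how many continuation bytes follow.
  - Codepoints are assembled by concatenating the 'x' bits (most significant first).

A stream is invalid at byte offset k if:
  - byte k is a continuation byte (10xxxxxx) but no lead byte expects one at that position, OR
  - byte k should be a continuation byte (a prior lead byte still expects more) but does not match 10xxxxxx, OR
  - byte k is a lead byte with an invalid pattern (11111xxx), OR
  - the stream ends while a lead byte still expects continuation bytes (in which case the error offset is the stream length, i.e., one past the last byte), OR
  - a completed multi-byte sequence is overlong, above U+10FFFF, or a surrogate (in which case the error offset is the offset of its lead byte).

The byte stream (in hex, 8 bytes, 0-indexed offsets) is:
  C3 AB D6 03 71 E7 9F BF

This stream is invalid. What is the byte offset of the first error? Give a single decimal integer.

Answer: 3

Derivation:
Byte[0]=C3: 2-byte lead, need 1 cont bytes. acc=0x3
Byte[1]=AB: continuation. acc=(acc<<6)|0x2B=0xEB
Completed: cp=U+00EB (starts at byte 0)
Byte[2]=D6: 2-byte lead, need 1 cont bytes. acc=0x16
Byte[3]=03: expected 10xxxxxx continuation. INVALID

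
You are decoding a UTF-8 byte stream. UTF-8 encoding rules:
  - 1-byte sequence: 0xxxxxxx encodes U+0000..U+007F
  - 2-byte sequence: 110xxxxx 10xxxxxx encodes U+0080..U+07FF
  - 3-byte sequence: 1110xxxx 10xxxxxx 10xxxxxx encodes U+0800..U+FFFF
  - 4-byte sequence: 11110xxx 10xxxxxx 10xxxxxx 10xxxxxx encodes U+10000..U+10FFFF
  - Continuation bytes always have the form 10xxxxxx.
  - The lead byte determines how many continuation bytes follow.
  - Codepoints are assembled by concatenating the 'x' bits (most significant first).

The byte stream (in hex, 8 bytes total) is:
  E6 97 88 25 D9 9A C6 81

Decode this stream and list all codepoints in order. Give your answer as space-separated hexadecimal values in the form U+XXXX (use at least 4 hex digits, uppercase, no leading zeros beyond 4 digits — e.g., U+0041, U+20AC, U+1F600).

Byte[0]=E6: 3-byte lead, need 2 cont bytes. acc=0x6
Byte[1]=97: continuation. acc=(acc<<6)|0x17=0x197
Byte[2]=88: continuation. acc=(acc<<6)|0x08=0x65C8
Completed: cp=U+65C8 (starts at byte 0)
Byte[3]=25: 1-byte ASCII. cp=U+0025
Byte[4]=D9: 2-byte lead, need 1 cont bytes. acc=0x19
Byte[5]=9A: continuation. acc=(acc<<6)|0x1A=0x65A
Completed: cp=U+065A (starts at byte 4)
Byte[6]=C6: 2-byte lead, need 1 cont bytes. acc=0x6
Byte[7]=81: continuation. acc=(acc<<6)|0x01=0x181
Completed: cp=U+0181 (starts at byte 6)

Answer: U+65C8 U+0025 U+065A U+0181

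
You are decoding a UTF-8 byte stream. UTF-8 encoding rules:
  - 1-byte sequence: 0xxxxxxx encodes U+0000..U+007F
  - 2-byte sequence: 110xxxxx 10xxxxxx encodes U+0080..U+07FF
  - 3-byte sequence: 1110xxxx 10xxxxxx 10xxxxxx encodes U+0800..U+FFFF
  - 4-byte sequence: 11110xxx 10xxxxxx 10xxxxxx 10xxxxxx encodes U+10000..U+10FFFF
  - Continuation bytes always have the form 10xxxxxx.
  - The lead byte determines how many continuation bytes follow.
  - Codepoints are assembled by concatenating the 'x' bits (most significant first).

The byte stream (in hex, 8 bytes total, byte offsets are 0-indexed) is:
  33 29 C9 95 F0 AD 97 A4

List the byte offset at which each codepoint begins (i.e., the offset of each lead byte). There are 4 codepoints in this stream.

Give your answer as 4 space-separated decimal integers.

Answer: 0 1 2 4

Derivation:
Byte[0]=33: 1-byte ASCII. cp=U+0033
Byte[1]=29: 1-byte ASCII. cp=U+0029
Byte[2]=C9: 2-byte lead, need 1 cont bytes. acc=0x9
Byte[3]=95: continuation. acc=(acc<<6)|0x15=0x255
Completed: cp=U+0255 (starts at byte 2)
Byte[4]=F0: 4-byte lead, need 3 cont bytes. acc=0x0
Byte[5]=AD: continuation. acc=(acc<<6)|0x2D=0x2D
Byte[6]=97: continuation. acc=(acc<<6)|0x17=0xB57
Byte[7]=A4: continuation. acc=(acc<<6)|0x24=0x2D5E4
Completed: cp=U+2D5E4 (starts at byte 4)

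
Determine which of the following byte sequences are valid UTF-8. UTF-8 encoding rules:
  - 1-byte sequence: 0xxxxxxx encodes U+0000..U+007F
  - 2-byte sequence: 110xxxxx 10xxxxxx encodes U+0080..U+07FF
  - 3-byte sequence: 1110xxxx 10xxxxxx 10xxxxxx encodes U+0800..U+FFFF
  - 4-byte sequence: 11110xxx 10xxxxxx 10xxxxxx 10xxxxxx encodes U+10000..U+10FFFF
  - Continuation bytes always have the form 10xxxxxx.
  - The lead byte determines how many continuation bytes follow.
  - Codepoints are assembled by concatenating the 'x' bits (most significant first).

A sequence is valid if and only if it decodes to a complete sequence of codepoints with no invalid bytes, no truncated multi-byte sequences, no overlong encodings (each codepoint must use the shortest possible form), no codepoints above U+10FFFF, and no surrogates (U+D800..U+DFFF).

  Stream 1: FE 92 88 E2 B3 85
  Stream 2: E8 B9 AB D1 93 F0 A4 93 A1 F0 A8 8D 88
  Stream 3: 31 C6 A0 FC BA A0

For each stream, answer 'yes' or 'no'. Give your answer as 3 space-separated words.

Answer: no yes no

Derivation:
Stream 1: error at byte offset 0. INVALID
Stream 2: decodes cleanly. VALID
Stream 3: error at byte offset 3. INVALID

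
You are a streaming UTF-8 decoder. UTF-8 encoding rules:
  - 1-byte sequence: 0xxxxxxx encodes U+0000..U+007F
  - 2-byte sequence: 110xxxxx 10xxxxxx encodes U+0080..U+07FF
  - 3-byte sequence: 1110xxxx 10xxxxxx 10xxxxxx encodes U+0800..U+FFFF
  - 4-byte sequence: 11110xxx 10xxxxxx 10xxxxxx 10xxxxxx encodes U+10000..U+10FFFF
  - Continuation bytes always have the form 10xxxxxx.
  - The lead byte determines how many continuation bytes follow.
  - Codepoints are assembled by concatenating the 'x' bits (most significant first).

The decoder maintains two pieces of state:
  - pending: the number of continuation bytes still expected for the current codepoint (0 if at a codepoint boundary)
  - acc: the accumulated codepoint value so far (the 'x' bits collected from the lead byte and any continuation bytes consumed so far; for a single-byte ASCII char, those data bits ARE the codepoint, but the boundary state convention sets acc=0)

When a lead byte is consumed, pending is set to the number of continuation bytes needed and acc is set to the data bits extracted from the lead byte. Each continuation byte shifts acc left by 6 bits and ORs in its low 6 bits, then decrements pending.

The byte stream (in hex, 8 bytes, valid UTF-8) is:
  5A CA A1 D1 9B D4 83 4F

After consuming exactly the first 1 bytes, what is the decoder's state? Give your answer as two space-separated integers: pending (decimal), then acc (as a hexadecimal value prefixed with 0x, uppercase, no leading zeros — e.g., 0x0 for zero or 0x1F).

Byte[0]=5A: 1-byte. pending=0, acc=0x0

Answer: 0 0x0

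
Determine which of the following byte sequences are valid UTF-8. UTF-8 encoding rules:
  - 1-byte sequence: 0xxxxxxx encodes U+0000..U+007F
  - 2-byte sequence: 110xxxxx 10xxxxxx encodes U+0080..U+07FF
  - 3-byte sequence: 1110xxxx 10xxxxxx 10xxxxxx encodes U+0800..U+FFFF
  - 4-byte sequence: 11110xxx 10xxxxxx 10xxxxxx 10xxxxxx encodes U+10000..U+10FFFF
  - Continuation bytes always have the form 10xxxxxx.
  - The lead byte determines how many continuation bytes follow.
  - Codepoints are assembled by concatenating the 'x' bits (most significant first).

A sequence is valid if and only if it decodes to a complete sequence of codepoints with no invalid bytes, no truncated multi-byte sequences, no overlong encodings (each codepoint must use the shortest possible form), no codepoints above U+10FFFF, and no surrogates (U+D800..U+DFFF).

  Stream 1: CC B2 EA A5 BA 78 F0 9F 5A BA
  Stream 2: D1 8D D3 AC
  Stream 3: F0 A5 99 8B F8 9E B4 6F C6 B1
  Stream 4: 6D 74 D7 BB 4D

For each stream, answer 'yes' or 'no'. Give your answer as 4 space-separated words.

Stream 1: error at byte offset 8. INVALID
Stream 2: decodes cleanly. VALID
Stream 3: error at byte offset 4. INVALID
Stream 4: decodes cleanly. VALID

Answer: no yes no yes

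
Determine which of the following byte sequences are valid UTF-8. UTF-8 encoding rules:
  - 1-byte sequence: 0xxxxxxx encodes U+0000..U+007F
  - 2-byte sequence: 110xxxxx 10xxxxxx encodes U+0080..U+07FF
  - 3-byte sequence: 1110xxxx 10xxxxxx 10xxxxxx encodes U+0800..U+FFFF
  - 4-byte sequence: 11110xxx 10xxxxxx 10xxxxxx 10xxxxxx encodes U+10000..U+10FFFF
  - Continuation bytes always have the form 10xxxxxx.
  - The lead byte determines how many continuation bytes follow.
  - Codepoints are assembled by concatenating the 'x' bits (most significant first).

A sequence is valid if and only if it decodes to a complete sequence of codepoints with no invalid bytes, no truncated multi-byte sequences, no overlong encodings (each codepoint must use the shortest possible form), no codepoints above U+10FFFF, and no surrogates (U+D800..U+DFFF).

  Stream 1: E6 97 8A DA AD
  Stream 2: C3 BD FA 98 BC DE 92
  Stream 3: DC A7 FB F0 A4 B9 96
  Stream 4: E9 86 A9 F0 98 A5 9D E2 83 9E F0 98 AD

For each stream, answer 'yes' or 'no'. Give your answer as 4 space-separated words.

Stream 1: decodes cleanly. VALID
Stream 2: error at byte offset 2. INVALID
Stream 3: error at byte offset 2. INVALID
Stream 4: error at byte offset 13. INVALID

Answer: yes no no no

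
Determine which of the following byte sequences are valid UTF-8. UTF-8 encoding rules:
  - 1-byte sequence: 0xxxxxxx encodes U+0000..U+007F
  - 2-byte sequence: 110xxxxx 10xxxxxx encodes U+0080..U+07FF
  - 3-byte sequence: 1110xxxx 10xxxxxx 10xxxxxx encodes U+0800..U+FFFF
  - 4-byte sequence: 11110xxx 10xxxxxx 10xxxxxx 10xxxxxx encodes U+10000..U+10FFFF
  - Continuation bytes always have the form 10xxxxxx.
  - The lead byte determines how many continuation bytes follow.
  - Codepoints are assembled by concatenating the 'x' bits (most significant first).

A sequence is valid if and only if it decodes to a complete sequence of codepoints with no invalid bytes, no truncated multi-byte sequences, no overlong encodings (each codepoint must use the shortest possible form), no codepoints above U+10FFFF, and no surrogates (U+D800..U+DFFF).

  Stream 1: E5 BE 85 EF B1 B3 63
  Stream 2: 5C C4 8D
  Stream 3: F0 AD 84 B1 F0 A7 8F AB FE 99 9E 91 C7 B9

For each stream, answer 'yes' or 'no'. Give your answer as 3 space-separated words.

Stream 1: decodes cleanly. VALID
Stream 2: decodes cleanly. VALID
Stream 3: error at byte offset 8. INVALID

Answer: yes yes no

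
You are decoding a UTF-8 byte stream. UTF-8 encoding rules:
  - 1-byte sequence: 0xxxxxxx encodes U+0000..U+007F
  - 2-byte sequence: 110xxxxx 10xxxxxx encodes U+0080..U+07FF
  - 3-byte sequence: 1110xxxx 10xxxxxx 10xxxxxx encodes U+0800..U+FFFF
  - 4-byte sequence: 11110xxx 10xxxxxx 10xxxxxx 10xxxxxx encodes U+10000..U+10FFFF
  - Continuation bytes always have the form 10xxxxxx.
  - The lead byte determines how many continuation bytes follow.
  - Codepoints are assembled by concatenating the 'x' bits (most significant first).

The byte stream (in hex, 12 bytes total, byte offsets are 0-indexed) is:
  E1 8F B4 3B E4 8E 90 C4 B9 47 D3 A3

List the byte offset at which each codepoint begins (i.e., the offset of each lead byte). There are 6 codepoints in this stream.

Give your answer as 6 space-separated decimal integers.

Answer: 0 3 4 7 9 10

Derivation:
Byte[0]=E1: 3-byte lead, need 2 cont bytes. acc=0x1
Byte[1]=8F: continuation. acc=(acc<<6)|0x0F=0x4F
Byte[2]=B4: continuation. acc=(acc<<6)|0x34=0x13F4
Completed: cp=U+13F4 (starts at byte 0)
Byte[3]=3B: 1-byte ASCII. cp=U+003B
Byte[4]=E4: 3-byte lead, need 2 cont bytes. acc=0x4
Byte[5]=8E: continuation. acc=(acc<<6)|0x0E=0x10E
Byte[6]=90: continuation. acc=(acc<<6)|0x10=0x4390
Completed: cp=U+4390 (starts at byte 4)
Byte[7]=C4: 2-byte lead, need 1 cont bytes. acc=0x4
Byte[8]=B9: continuation. acc=(acc<<6)|0x39=0x139
Completed: cp=U+0139 (starts at byte 7)
Byte[9]=47: 1-byte ASCII. cp=U+0047
Byte[10]=D3: 2-byte lead, need 1 cont bytes. acc=0x13
Byte[11]=A3: continuation. acc=(acc<<6)|0x23=0x4E3
Completed: cp=U+04E3 (starts at byte 10)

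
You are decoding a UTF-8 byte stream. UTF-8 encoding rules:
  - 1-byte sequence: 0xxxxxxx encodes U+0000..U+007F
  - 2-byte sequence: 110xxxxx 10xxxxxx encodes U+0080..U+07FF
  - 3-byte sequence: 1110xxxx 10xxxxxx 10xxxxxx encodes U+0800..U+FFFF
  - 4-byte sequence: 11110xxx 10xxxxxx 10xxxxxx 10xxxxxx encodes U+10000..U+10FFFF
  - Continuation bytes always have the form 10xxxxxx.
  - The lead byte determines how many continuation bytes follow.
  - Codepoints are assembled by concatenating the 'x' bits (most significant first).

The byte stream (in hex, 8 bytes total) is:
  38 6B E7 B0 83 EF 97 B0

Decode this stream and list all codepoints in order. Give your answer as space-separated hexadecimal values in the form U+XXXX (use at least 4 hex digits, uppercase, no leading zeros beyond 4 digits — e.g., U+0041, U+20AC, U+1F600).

Byte[0]=38: 1-byte ASCII. cp=U+0038
Byte[1]=6B: 1-byte ASCII. cp=U+006B
Byte[2]=E7: 3-byte lead, need 2 cont bytes. acc=0x7
Byte[3]=B0: continuation. acc=(acc<<6)|0x30=0x1F0
Byte[4]=83: continuation. acc=(acc<<6)|0x03=0x7C03
Completed: cp=U+7C03 (starts at byte 2)
Byte[5]=EF: 3-byte lead, need 2 cont bytes. acc=0xF
Byte[6]=97: continuation. acc=(acc<<6)|0x17=0x3D7
Byte[7]=B0: continuation. acc=(acc<<6)|0x30=0xF5F0
Completed: cp=U+F5F0 (starts at byte 5)

Answer: U+0038 U+006B U+7C03 U+F5F0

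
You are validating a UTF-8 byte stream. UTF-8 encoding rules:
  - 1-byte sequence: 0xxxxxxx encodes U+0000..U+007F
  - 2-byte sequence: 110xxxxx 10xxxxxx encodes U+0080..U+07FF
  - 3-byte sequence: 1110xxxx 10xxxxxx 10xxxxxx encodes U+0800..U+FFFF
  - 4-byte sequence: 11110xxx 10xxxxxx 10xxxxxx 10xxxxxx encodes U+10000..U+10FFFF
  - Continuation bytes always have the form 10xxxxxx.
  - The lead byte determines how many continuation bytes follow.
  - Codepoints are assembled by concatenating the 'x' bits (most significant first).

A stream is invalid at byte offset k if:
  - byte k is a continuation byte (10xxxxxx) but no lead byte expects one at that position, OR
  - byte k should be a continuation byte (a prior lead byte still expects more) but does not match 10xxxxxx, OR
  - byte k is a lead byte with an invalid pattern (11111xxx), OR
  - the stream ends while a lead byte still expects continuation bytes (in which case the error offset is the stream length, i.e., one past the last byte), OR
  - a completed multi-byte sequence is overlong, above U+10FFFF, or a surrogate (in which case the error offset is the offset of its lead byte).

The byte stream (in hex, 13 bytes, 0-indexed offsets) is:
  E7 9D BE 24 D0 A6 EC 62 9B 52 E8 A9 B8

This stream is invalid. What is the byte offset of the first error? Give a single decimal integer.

Byte[0]=E7: 3-byte lead, need 2 cont bytes. acc=0x7
Byte[1]=9D: continuation. acc=(acc<<6)|0x1D=0x1DD
Byte[2]=BE: continuation. acc=(acc<<6)|0x3E=0x777E
Completed: cp=U+777E (starts at byte 0)
Byte[3]=24: 1-byte ASCII. cp=U+0024
Byte[4]=D0: 2-byte lead, need 1 cont bytes. acc=0x10
Byte[5]=A6: continuation. acc=(acc<<6)|0x26=0x426
Completed: cp=U+0426 (starts at byte 4)
Byte[6]=EC: 3-byte lead, need 2 cont bytes. acc=0xC
Byte[7]=62: expected 10xxxxxx continuation. INVALID

Answer: 7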